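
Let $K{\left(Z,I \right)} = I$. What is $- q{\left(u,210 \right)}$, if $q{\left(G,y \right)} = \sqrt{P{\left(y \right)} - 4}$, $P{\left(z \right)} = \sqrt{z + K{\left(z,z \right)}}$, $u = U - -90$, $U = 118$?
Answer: $- \sqrt{-4 + 2 \sqrt{105}} \approx -4.0613$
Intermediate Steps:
$u = 208$ ($u = 118 - -90 = 118 + 90 = 208$)
$P{\left(z \right)} = \sqrt{2} \sqrt{z}$ ($P{\left(z \right)} = \sqrt{z + z} = \sqrt{2 z} = \sqrt{2} \sqrt{z}$)
$q{\left(G,y \right)} = \sqrt{-4 + \sqrt{2} \sqrt{y}}$ ($q{\left(G,y \right)} = \sqrt{\sqrt{2} \sqrt{y} - 4} = \sqrt{-4 + \sqrt{2} \sqrt{y}}$)
$- q{\left(u,210 \right)} = - \sqrt{-4 + \sqrt{2} \sqrt{210}} = - \sqrt{-4 + 2 \sqrt{105}}$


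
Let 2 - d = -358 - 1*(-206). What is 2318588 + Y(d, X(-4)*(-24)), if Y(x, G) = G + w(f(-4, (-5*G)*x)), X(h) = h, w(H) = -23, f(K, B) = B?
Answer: 2318661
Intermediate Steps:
d = 154 (d = 2 - (-358 - 1*(-206)) = 2 - (-358 + 206) = 2 - 1*(-152) = 2 + 152 = 154)
Y(x, G) = -23 + G (Y(x, G) = G - 23 = -23 + G)
2318588 + Y(d, X(-4)*(-24)) = 2318588 + (-23 - 4*(-24)) = 2318588 + (-23 + 96) = 2318588 + 73 = 2318661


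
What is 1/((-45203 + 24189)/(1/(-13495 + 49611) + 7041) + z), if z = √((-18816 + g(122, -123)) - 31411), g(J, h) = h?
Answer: -5078772578132036/85696025992463778277 - 323324031313305245*I*√2014/3256448987713623574526 ≈ -5.9265e-5 - 0.0044558*I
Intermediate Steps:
z = 5*I*√2014 (z = √((-18816 - 123) - 31411) = √(-18939 - 31411) = √(-50350) = 5*I*√2014 ≈ 224.39*I)
1/((-45203 + 24189)/(1/(-13495 + 49611) + 7041) + z) = 1/((-45203 + 24189)/(1/(-13495 + 49611) + 7041) + 5*I*√2014) = 1/(-21014/(1/36116 + 7041) + 5*I*√2014) = 1/(-21014/254292757/36116 + 5*I*√2014) = 1/(-21014*36116/254292757 + 5*I*√2014) = 1/(-758941624/254292757 + 5*I*√2014)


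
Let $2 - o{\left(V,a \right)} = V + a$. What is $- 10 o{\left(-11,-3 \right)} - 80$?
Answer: $-240$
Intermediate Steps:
$o{\left(V,a \right)} = 2 - V - a$ ($o{\left(V,a \right)} = 2 - \left(V + a\right) = 2 - V - a$)
$- 10 o{\left(-11,-3 \right)} - 80 = - 10 \left(2 - -11 - -3\right) - 80 = - 10 \left(2 + 11 + 3\right) - 80 = \left(-10\right) 16 - 80 = -160 - 80 = -240$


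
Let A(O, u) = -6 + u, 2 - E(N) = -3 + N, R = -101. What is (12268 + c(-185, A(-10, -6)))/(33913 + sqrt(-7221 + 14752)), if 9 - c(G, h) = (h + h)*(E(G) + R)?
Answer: 488788069/1150084038 - 14413*sqrt(7531)/1150084038 ≈ 0.42391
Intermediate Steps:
E(N) = 5 - N (E(N) = 2 - (-3 + N) = 2 + (3 - N) = 5 - N)
c(G, h) = 9 - 2*h*(-96 - G) (c(G, h) = 9 - (h + h)*((5 - G) - 101) = 9 - 2*h*(-96 - G))
(12268 + c(-185, A(-10, -6)))/(33913 + sqrt(-7221 + 14752)) = (12268 + (9 + 192*(-6 - 6) + 2*(-185)*(-6 - 6)))/(33913 + sqrt(-7221 + 14752)) = (12268 + (9 + 192*(-12) + 2*(-185)*(-12)))/(33913 + sqrt(7531)) = (12268 + (9 - 2304 + 4440))/(33913 + sqrt(7531)) = (12268 + 2145)/(33913 + sqrt(7531)) = 14413/(33913 + sqrt(7531))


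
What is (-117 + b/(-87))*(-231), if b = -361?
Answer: 755986/29 ≈ 26068.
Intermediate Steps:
(-117 + b/(-87))*(-231) = (-117 - 361/(-87))*(-231) = (-117 - 361*(-1/87))*(-231) = (-117 + 361/87)*(-231) = -9818/87*(-231) = 755986/29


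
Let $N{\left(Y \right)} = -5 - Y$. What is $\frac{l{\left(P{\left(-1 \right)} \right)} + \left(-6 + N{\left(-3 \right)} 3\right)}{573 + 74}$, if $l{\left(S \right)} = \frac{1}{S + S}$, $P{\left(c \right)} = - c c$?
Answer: $- \frac{25}{1294} \approx -0.01932$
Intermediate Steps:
$P{\left(c \right)} = - c^{2}$
$l{\left(S \right)} = \frac{1}{2 S}$
$\frac{l{\left(P{\left(-1 \right)} \right)} + \left(-6 + N{\left(-3 \right)} 3\right)}{573 + 74} = \frac{\frac{1}{2 \left(- \left(-1\right)^{2}\right)} - \left(6 - \left(-5 - -3\right) 3\right)}{573 + 74} = \frac{\frac{1}{2 \left(\left(-1\right) 1\right)} - \left(6 - \left(-5 + 3\right) 3\right)}{647} = \left(\frac{1}{2 \left(-1\right)} - 12\right) \frac{1}{647} = \left(\frac{1}{2} \left(-1\right) - 12\right) \frac{1}{647} = \left(- \frac{1}{2} - 12\right) \frac{1}{647} = \left(- \frac{25}{2}\right) \frac{1}{647} = - \frac{25}{1294}$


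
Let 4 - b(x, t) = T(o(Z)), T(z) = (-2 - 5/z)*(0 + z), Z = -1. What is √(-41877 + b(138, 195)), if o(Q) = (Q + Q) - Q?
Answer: I*√41870 ≈ 204.62*I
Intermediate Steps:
o(Q) = Q (o(Q) = 2*Q - Q = Q)
T(z) = z*(-2 - 5/z) (T(z) = (-2 - 5/z)*z = z*(-2 - 5/z))
b(x, t) = 7 (b(x, t) = 4 - (-5 - 2*(-1)) = 4 - (-5 + 2) = 4 - 1*(-3) = 4 + 3 = 7)
√(-41877 + b(138, 195)) = √(-41877 + 7) = √(-41870) = I*√41870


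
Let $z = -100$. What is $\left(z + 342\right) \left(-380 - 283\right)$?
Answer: $-160446$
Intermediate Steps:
$\left(z + 342\right) \left(-380 - 283\right) = \left(-100 + 342\right) \left(-380 - 283\right) = 242 \left(-663\right) = -160446$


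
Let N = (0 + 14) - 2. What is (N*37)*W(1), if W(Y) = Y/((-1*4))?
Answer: -111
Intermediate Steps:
W(Y) = -Y/4 (W(Y) = Y/(-4) = Y*(-¼) = -Y/4)
N = 12 (N = 14 - 2 = 12)
(N*37)*W(1) = (12*37)*(-¼*1) = 444*(-¼) = -111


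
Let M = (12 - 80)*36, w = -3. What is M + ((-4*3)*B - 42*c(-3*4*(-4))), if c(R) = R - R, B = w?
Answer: -2412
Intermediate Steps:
B = -3
c(R) = 0
M = -2448 (M = -68*36 = -2448)
M + ((-4*3)*B - 42*c(-3*4*(-4))) = -2448 + (-4*3*(-3) - 42*0) = -2448 + (-12*(-3) + 0) = -2448 + (36 + 0) = -2448 + 36 = -2412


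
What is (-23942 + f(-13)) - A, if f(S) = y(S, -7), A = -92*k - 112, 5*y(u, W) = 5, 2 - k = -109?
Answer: -13617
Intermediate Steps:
k = 111 (k = 2 - 1*(-109) = 2 + 109 = 111)
y(u, W) = 1 (y(u, W) = (⅕)*5 = 1)
A = -10324 (A = -92*111 - 112 = -10212 - 112 = -10324)
f(S) = 1
(-23942 + f(-13)) - A = (-23942 + 1) - 1*(-10324) = -23941 + 10324 = -13617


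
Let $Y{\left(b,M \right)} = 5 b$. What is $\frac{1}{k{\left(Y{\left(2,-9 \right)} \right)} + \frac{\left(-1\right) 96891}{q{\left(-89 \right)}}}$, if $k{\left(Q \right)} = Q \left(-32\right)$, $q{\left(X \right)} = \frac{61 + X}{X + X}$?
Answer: $- \frac{14}{8627779} \approx -1.6227 \cdot 10^{-6}$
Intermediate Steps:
$q{\left(X \right)} = \frac{61 + X}{2 X}$
$k{\left(Q \right)} = - 32 Q$
$\frac{1}{k{\left(Y{\left(2,-9 \right)} \right)} + \frac{\left(-1\right) 96891}{q{\left(-89 \right)}}} = \frac{1}{- 32 \cdot 5 \cdot 2 + \frac{\left(-1\right) 96891}{\frac{1}{2} \frac{1}{-89} \left(61 - 89\right)}} = \frac{1}{\left(-32\right) 10 - \frac{96891}{\frac{1}{2} \left(- \frac{1}{89}\right) \left(-28\right)}} = \frac{1}{-320 - \frac{96891}{\frac{14}{89}}} = \frac{1}{-320 - \frac{8623299}{14}} = \frac{1}{- \frac{8627779}{14}} = - \frac{14}{8627779}$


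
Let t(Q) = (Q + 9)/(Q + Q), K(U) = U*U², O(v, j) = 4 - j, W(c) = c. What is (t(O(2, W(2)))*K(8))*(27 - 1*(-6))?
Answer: 46464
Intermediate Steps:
K(U) = U³
t(Q) = (9 + Q)/(2*Q) (t(Q) = (9 + Q)/((2*Q)) = (9 + Q)*(1/(2*Q)) = (9 + Q)/(2*Q))
(t(O(2, W(2)))*K(8))*(27 - 1*(-6)) = (((9 + (4 - 1*2))/(2*(4 - 1*2)))*8³)*(27 - 1*(-6)) = (((9 + (4 - 2))/(2*(4 - 2)))*512)*(27 + 6) = (((½)*(9 + 2)/2)*512)*33 = (((½)*(½)*11)*512)*33 = ((11/4)*512)*33 = 1408*33 = 46464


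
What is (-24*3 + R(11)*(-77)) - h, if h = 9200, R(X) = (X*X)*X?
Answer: -111759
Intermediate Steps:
R(X) = X³ (R(X) = X²*X = X³)
(-24*3 + R(11)*(-77)) - h = (-24*3 + 11³*(-77)) - 1*9200 = (-72 + 1331*(-77)) - 9200 = (-72 - 102487) - 9200 = -102559 - 9200 = -111759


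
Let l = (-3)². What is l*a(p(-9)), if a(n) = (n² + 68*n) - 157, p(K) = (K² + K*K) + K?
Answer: 302904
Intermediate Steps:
p(K) = K + 2*K² (p(K) = (K² + K²) + K = 2*K² + K = K + 2*K²)
a(n) = -157 + n² + 68*n
l = 9
l*a(p(-9)) = 9*(-157 + (-9*(1 + 2*(-9)))² + 68*(-9*(1 + 2*(-9)))) = 9*(-157 + (-9*(1 - 18))² + 68*(-9*(1 - 18))) = 9*(-157 + (-9*(-17))² + 68*(-9*(-17))) = 9*(-157 + 153² + 68*153) = 9*(-157 + 23409 + 10404) = 9*33656 = 302904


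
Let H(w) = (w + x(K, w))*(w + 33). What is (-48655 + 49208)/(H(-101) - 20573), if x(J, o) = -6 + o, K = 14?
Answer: -553/6429 ≈ -0.086017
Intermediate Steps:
H(w) = (-6 + 2*w)*(33 + w) (H(w) = (w + (-6 + w))*(w + 33) = (-6 + 2*w)*(33 + w))
(-48655 + 49208)/(H(-101) - 20573) = (-48655 + 49208)/((-198 + 2*(-101)**2 + 60*(-101)) - 20573) = 553/((-198 + 2*10201 - 6060) - 20573) = 553/((-198 + 20402 - 6060) - 20573) = 553/(14144 - 20573) = 553/(-6429) = 553*(-1/6429) = -553/6429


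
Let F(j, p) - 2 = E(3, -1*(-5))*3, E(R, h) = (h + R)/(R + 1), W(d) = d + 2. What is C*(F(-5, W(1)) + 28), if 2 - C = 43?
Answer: -1476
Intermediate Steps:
C = -41 (C = 2 - 1*43 = 2 - 43 = -41)
W(d) = 2 + d
E(R, h) = (R + h)/(1 + R)
F(j, p) = 8 (F(j, p) = 2 + ((3 - 1*(-5))/(1 + 3))*3 = 2 + ((3 + 5)/4)*3 = 2 + ((¼)*8)*3 = 2 + 2*3 = 2 + 6 = 8)
C*(F(-5, W(1)) + 28) = -41*(8 + 28) = -41*36 = -1476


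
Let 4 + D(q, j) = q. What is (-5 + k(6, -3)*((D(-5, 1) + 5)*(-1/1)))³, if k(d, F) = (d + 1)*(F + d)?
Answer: 493039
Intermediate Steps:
D(q, j) = -4 + q
k(d, F) = (1 + d)*(F + d)
(-5 + k(6, -3)*((D(-5, 1) + 5)*(-1/1)))³ = (-5 + (-3 + 6 + 6² - 3*6)*(((-4 - 5) + 5)*(-1/1)))³ = (-5 + (-3 + 6 + 36 - 18)*((-9 + 5)*(-1*1)))³ = (-5 + 21*(-4*(-1)))³ = (-5 + 21*4)³ = (-5 + 84)³ = 79³ = 493039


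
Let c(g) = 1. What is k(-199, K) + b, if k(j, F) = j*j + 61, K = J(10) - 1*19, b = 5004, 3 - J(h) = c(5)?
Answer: 44666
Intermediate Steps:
J(h) = 2 (J(h) = 3 - 1*1 = 3 - 1 = 2)
K = -17 (K = 2 - 1*19 = 2 - 19 = -17)
k(j, F) = 61 + j² (k(j, F) = j² + 61 = 61 + j²)
k(-199, K) + b = (61 + (-199)²) + 5004 = (61 + 39601) + 5004 = 39662 + 5004 = 44666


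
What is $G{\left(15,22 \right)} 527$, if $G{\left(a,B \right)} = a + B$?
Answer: $19499$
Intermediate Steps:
$G{\left(a,B \right)} = B + a$
$G{\left(15,22 \right)} 527 = \left(22 + 15\right) 527 = 37 \cdot 527 = 19499$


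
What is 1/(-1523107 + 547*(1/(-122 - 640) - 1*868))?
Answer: -762/1522402633 ≈ -5.0052e-7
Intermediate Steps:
1/(-1523107 + 547*(1/(-122 - 640) - 1*868)) = 1/(-1523107 + 547*(1/(-762) - 868)) = 1/(-1523107 + 547*(-1/762 - 868)) = 1/(-1523107 + 547*(-661417/762)) = 1/(-1523107 - 361795099/762) = 1/(-1522402633/762) = -762/1522402633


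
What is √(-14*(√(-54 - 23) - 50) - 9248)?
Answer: √(-8548 - 14*I*√77) ≈ 0.6644 - 92.458*I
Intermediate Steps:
√(-14*(√(-54 - 23) - 50) - 9248) = √(-14*(√(-77) - 50) - 9248) = √(-14*(I*√77 - 50) - 9248) = √(-14*(-50 + I*√77) - 9248) = √((700 - 14*I*√77) - 9248) = √(-8548 - 14*I*√77)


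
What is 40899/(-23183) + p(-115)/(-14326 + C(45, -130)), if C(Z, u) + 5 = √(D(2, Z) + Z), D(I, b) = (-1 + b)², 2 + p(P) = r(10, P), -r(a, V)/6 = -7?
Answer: -420647263467/238061103557 - 2*√1981/10268779 ≈ -1.7670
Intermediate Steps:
r(a, V) = 42 (r(a, V) = -6*(-7) = 42)
p(P) = 40 (p(P) = -2 + 42 = 40)
C(Z, u) = -5 + √(Z + (-1 + Z)²) (C(Z, u) = -5 + √((-1 + Z)² + Z) = -5 + √(Z + (-1 + Z)²))
40899/(-23183) + p(-115)/(-14326 + C(45, -130)) = 40899/(-23183) + 40/(-14326 + (-5 + √(45 + (-1 + 45)²))) = 40899*(-1/23183) + 40/(-14326 + (-5 + √(45 + 44²))) = -40899/23183 + 40/(-14326 + (-5 + √(45 + 1936))) = -40899/23183 + 40/(-14326 + (-5 + √1981)) = -40899/23183 + 40/(-14331 + √1981)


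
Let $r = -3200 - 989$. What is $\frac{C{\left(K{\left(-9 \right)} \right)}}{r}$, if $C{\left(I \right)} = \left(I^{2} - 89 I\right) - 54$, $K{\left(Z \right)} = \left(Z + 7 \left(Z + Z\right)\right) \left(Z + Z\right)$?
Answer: $- \frac{5688576}{4189} \approx -1358.0$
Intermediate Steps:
$r = -4189$
$K{\left(Z \right)} = 30 Z^{2}$ ($K{\left(Z \right)} = \left(Z + 7 \cdot 2 Z\right) 2 Z = \left(Z + 14 Z\right) 2 Z = 15 Z 2 Z = 30 Z^{2}$)
$C{\left(I \right)} = -54 + I^{2} - 89 I$
$\frac{C{\left(K{\left(-9 \right)} \right)}}{r} = \frac{-54 + \left(30 \left(-9\right)^{2}\right)^{2} - 89 \cdot 30 \left(-9\right)^{2}}{-4189} = \left(-54 + \left(30 \cdot 81\right)^{2} - 89 \cdot 30 \cdot 81\right) \left(- \frac{1}{4189}\right) = \left(-54 + 2430^{2} - 216270\right) \left(- \frac{1}{4189}\right) = \left(-54 + 5904900 - 216270\right) \left(- \frac{1}{4189}\right) = 5688576 \left(- \frac{1}{4189}\right) = - \frac{5688576}{4189}$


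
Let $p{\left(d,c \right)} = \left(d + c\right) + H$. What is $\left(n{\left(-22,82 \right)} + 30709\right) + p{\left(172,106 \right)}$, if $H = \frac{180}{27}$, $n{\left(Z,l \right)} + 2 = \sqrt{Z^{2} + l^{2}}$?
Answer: $\frac{92975}{3} + 2 \sqrt{1802} \approx 31077.0$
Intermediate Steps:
$n{\left(Z,l \right)} = -2 + \sqrt{Z^{2} + l^{2}}$
$H = \frac{20}{3}$ ($H = 180 \cdot \frac{1}{27} = \frac{20}{3} \approx 6.6667$)
$p{\left(d,c \right)} = \frac{20}{3} + c + d$ ($p{\left(d,c \right)} = \left(d + c\right) + \frac{20}{3} = \left(c + d\right) + \frac{20}{3} = \frac{20}{3} + c + d$)
$\left(n{\left(-22,82 \right)} + 30709\right) + p{\left(172,106 \right)} = \left(\left(-2 + \sqrt{\left(-22\right)^{2} + 82^{2}}\right) + 30709\right) + \left(\frac{20}{3} + 106 + 172\right) = \left(\left(-2 + \sqrt{484 + 6724}\right) + 30709\right) + \frac{854}{3} = \left(\left(-2 + \sqrt{7208}\right) + 30709\right) + \frac{854}{3} = \left(\left(-2 + 2 \sqrt{1802}\right) + 30709\right) + \frac{854}{3} = \left(30707 + 2 \sqrt{1802}\right) + \frac{854}{3} = \frac{92975}{3} + 2 \sqrt{1802}$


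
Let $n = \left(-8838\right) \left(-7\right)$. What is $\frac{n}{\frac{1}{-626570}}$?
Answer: $-38763379620$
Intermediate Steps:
$n = 61866$
$\frac{n}{\frac{1}{-626570}} = \frac{61866}{\frac{1}{-626570}} = \frac{61866}{- \frac{1}{626570}} = 61866 \left(-626570\right) = -38763379620$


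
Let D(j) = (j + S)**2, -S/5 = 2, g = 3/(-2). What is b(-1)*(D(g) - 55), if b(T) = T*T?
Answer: 309/4 ≈ 77.250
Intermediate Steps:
g = -3/2 (g = 3*(-1/2) = -3/2 ≈ -1.5000)
b(T) = T**2
S = -10 (S = -5*2 = -10)
D(j) = (-10 + j)**2 (D(j) = (j - 10)**2 = (-10 + j)**2)
b(-1)*(D(g) - 55) = (-1)**2*((-10 - 3/2)**2 - 55) = 1*((-23/2)**2 - 55) = 1*(529/4 - 55) = 1*(309/4) = 309/4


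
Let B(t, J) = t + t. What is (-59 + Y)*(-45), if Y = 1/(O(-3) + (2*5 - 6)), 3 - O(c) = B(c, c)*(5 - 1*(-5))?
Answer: 177840/67 ≈ 2654.3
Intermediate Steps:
B(t, J) = 2*t
O(c) = 3 - 20*c (O(c) = 3 - 2*c*(5 - 1*(-5)) = 3 - 2*c*(5 + 5) = 3 - 2*c*10 = 3 - 20*c)
Y = 1/67 (Y = 1/((3 - 20*(-3)) + (2*5 - 6)) = 1/((3 + 60) + (10 - 6)) = 1/(63 + 4) = 1/67 ≈ 0.014925)
(-59 + Y)*(-45) = (-59 + 1/67)*(-45) = -3952/67*(-45) = 177840/67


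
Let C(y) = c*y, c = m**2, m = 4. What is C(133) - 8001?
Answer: -5873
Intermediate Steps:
c = 16 (c = 4**2 = 16)
C(y) = 16*y
C(133) - 8001 = 16*133 - 8001 = 2128 - 8001 = -5873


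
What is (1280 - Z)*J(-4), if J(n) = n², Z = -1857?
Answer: 50192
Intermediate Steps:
(1280 - Z)*J(-4) = (1280 - 1*(-1857))*(-4)² = (1280 + 1857)*16 = 3137*16 = 50192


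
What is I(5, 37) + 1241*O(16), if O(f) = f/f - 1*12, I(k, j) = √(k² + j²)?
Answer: -13651 + √1394 ≈ -13614.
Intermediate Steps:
I(k, j) = √(j² + k²)
O(f) = -11 (O(f) = 1 - 12 = -11)
I(5, 37) + 1241*O(16) = √(37² + 5²) + 1241*(-11) = √(1369 + 25) - 13651 = √1394 - 13651 = -13651 + √1394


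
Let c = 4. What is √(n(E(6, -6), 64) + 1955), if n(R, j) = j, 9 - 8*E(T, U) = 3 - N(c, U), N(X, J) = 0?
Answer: √2019 ≈ 44.933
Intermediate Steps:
E(T, U) = ¾ (E(T, U) = 9/8 - (3 - 1*0)/8 = 9/8 - (3 + 0)/8 = 9/8 - ⅛*3 = 9/8 - 3/8 = ¾)
√(n(E(6, -6), 64) + 1955) = √(64 + 1955) = √2019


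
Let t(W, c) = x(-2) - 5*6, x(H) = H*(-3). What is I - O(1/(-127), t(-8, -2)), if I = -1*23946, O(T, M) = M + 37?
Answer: -23959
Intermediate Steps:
x(H) = -3*H
t(W, c) = -24 (t(W, c) = -3*(-2) - 5*6 = 6 - 30 = -24)
O(T, M) = 37 + M
I = -23946
I - O(1/(-127), t(-8, -2)) = -23946 - (37 - 24) = -23946 - 1*13 = -23946 - 13 = -23959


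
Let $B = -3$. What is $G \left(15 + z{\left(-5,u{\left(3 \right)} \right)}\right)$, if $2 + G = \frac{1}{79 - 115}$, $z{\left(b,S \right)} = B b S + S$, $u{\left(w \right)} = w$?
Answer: $- \frac{511}{4} \approx -127.75$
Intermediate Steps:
$z{\left(b,S \right)} = S - 3 S b$ ($z{\left(b,S \right)} = - 3 b S + S = - 3 S b + S = S - 3 S b$)
$G = - \frac{73}{36}$ ($G = -2 + \frac{1}{79 - 115} = -2 + \frac{1}{-36} = -2 - \frac{1}{36} = - \frac{73}{36} \approx -2.0278$)
$G \left(15 + z{\left(-5,u{\left(3 \right)} \right)}\right) = - \frac{73 \left(15 + 3 \left(1 - -15\right)\right)}{36} = - \frac{73 \left(15 + 3 \left(1 + 15\right)\right)}{36} = - \frac{73 \left(15 + 3 \cdot 16\right)}{36} = - \frac{73 \left(15 + 48\right)}{36} = \left(- \frac{73}{36}\right) 63 = - \frac{511}{4}$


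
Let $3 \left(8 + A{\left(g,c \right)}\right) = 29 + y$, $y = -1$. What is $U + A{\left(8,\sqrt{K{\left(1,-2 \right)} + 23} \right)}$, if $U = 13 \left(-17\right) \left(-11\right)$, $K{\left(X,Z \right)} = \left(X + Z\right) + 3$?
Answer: $\frac{7297}{3} \approx 2432.3$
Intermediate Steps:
$K{\left(X,Z \right)} = 3 + X + Z$
$A{\left(g,c \right)} = \frac{4}{3}$ ($A{\left(g,c \right)} = -8 + \frac{29 - 1}{3} = -8 + \frac{1}{3} \cdot 28 = -8 + \frac{28}{3} = \frac{4}{3}$)
$U = 2431$ ($U = \left(-221\right) \left(-11\right) = 2431$)
$U + A{\left(8,\sqrt{K{\left(1,-2 \right)} + 23} \right)} = 2431 + \frac{4}{3} = \frac{7297}{3}$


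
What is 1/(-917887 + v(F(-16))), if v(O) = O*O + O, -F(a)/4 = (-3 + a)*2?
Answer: -1/894631 ≈ -1.1178e-6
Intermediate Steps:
F(a) = 24 - 8*a (F(a) = -4*(-3 + a)*2 = -4*(-6 + 2*a) = 24 - 8*a)
v(O) = O + O² (v(O) = O² + O = O + O²)
1/(-917887 + v(F(-16))) = 1/(-917887 + (24 - 8*(-16))*(1 + (24 - 8*(-16)))) = 1/(-917887 + (24 + 128)*(1 + (24 + 128))) = 1/(-917887 + 152*(1 + 152)) = 1/(-917887 + 152*153) = 1/(-917887 + 23256) = 1/(-894631) = -1/894631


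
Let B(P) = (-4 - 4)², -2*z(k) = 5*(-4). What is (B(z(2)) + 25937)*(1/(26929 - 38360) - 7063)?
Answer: -2099246741154/11431 ≈ -1.8365e+8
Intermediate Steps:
z(k) = 10 (z(k) = -5*(-4)/2 = -½*(-20) = 10)
B(P) = 64 (B(P) = (-8)² = 64)
(B(z(2)) + 25937)*(1/(26929 - 38360) - 7063) = (64 + 25937)*(1/(26929 - 38360) - 7063) = 26001*(1/(-11431) - 7063) = 26001*(-1/11431 - 7063) = 26001*(-80737154/11431) = -2099246741154/11431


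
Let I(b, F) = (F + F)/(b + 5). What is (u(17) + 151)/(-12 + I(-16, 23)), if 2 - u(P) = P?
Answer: -748/89 ≈ -8.4045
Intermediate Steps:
u(P) = 2 - P
I(b, F) = 2*F/(5 + b) (I(b, F) = (2*F)/(5 + b) = 2*F/(5 + b))
(u(17) + 151)/(-12 + I(-16, 23)) = ((2 - 1*17) + 151)/(-12 + 2*23/(5 - 16)) = ((2 - 17) + 151)/(-12 + 2*23/(-11)) = (-15 + 151)/(-12 + 2*23*(-1/11)) = 136/(-12 - 46/11) = 136/(-178/11) = 136*(-11/178) = -748/89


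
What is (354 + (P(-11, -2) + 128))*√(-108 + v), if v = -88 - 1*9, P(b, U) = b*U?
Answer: 504*I*√205 ≈ 7216.2*I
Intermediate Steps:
P(b, U) = U*b
v = -97 (v = -88 - 9 = -97)
(354 + (P(-11, -2) + 128))*√(-108 + v) = (354 + (-2*(-11) + 128))*√(-108 - 97) = (354 + (22 + 128))*√(-205) = (354 + 150)*(I*√205) = 504*(I*√205) = 504*I*√205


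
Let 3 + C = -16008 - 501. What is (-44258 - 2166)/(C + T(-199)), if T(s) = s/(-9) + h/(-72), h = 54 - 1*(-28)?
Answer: 238752/84811 ≈ 2.8151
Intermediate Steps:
h = 82 (h = 54 + 28 = 82)
T(s) = -41/36 - s/9 (T(s) = s/(-9) + 82/(-72) = s*(-⅑) + 82*(-1/72) = -s/9 - 41/36 = -41/36 - s/9)
C = -16512 (C = -3 + (-16008 - 501) = -3 - 16509 = -16512)
(-44258 - 2166)/(C + T(-199)) = (-44258 - 2166)/(-16512 + (-41/36 - ⅑*(-199))) = -46424/(-16512 + (-41/36 + 199/9)) = -46424/(-16512 + 755/36) = -46424/(-593677/36) = -46424*(-36/593677) = 238752/84811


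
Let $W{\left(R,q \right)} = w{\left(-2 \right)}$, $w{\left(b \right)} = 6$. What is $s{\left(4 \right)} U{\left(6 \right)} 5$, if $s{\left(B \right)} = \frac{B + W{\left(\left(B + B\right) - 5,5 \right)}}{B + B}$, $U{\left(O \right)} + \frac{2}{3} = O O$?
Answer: $\frac{1325}{6} \approx 220.83$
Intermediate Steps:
$W{\left(R,q \right)} = 6$
$U{\left(O \right)} = - \frac{2}{3} + O^{2}$ ($U{\left(O \right)} = - \frac{2}{3} + O O = - \frac{2}{3} + O^{2}$)
$s{\left(B \right)} = \frac{6 + B}{2 B}$ ($s{\left(B \right)} = \frac{B + 6}{B + B} = \frac{6 + B}{2 B}$)
$s{\left(4 \right)} U{\left(6 \right)} 5 = \frac{6 + 4}{2 \cdot 4} \left(- \frac{2}{3} + 6^{2}\right) 5 = \frac{1}{2} \cdot \frac{1}{4} \cdot 10 \left(- \frac{2}{3} + 36\right) 5 = \frac{5 \cdot \frac{106}{3} \cdot 5}{4} = \frac{5}{4} \cdot \frac{530}{3} = \frac{1325}{6}$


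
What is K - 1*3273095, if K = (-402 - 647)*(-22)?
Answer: -3250017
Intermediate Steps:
K = 23078 (K = -1049*(-22) = 23078)
K - 1*3273095 = 23078 - 1*3273095 = 23078 - 3273095 = -3250017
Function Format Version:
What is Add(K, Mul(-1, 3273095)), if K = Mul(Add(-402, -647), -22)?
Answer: -3250017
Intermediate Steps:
K = 23078 (K = Mul(-1049, -22) = 23078)
Add(K, Mul(-1, 3273095)) = Add(23078, Mul(-1, 3273095)) = Add(23078, -3273095) = -3250017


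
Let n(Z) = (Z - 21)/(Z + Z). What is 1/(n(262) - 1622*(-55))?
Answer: 524/46746281 ≈ 1.1209e-5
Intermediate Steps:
n(Z) = (-21 + Z)/(2*Z) (n(Z) = (-21 + Z)/((2*Z)) = (-21 + Z)*(1/(2*Z)) = (-21 + Z)/(2*Z))
1/(n(262) - 1622*(-55)) = 1/((½)*(-21 + 262)/262 - 1622*(-55)) = 1/((½)*(1/262)*241 + 89210) = 1/(241/524 + 89210) = 1/(46746281/524) = 524/46746281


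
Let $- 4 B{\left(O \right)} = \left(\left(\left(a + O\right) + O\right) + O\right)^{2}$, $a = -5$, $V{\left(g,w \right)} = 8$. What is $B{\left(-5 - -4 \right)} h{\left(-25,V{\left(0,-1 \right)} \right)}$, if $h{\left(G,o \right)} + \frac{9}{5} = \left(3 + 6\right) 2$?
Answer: $- \frac{1296}{5} \approx -259.2$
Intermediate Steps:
$h{\left(G,o \right)} = \frac{81}{5}$ ($h{\left(G,o \right)} = - \frac{9}{5} + \left(3 + 6\right) 2 = - \frac{9}{5} + 9 \cdot 2 = - \frac{9}{5} + 18 = \frac{81}{5}$)
$B{\left(O \right)} = - \frac{\left(-5 + 3 O\right)^{2}}{4}$ ($B{\left(O \right)} = - \frac{\left(\left(\left(-5 + O\right) + O\right) + O\right)^{2}}{4} = - \frac{\left(\left(-5 + 2 O\right) + O\right)^{2}}{4} = - \frac{\left(-5 + 3 O\right)^{2}}{4}$)
$B{\left(-5 - -4 \right)} h{\left(-25,V{\left(0,-1 \right)} \right)} = - \frac{\left(-5 + 3 \left(-5 - -4\right)\right)^{2}}{4} \cdot \frac{81}{5} = - \frac{\left(-5 + 3 \left(-5 + 4\right)\right)^{2}}{4} \cdot \frac{81}{5} = - \frac{\left(-5 + 3 \left(-1\right)\right)^{2}}{4} \cdot \frac{81}{5} = - \frac{\left(-5 - 3\right)^{2}}{4} \cdot \frac{81}{5} = - \frac{\left(-8\right)^{2}}{4} \cdot \frac{81}{5} = \left(- \frac{1}{4}\right) 64 \cdot \frac{81}{5} = \left(-16\right) \frac{81}{5} = - \frac{1296}{5}$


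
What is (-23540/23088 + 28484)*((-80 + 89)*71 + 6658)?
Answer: 1199654258611/5772 ≈ 2.0784e+8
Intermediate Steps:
(-23540/23088 + 28484)*((-80 + 89)*71 + 6658) = (-23540*1/23088 + 28484)*(9*71 + 6658) = (-5885/5772 + 28484)*(639 + 6658) = (164403763/5772)*7297 = 1199654258611/5772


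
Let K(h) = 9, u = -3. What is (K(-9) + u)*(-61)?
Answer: -366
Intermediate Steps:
(K(-9) + u)*(-61) = (9 - 3)*(-61) = 6*(-61) = -366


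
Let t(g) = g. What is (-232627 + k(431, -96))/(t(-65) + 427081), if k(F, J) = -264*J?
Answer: -207283/427016 ≈ -0.48542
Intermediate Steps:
(-232627 + k(431, -96))/(t(-65) + 427081) = (-232627 - 264*(-96))/(-65 + 427081) = (-232627 + 25344)/427016 = -207283*1/427016 = -207283/427016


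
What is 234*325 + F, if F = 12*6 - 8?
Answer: 76114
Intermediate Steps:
F = 64 (F = 72 - 8 = 64)
234*325 + F = 234*325 + 64 = 76050 + 64 = 76114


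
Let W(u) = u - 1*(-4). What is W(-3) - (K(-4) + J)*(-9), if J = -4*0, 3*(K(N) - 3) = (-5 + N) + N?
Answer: -11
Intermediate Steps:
W(u) = 4 + u (W(u) = u + 4 = 4 + u)
K(N) = 4/3 + 2*N/3 (K(N) = 3 + ((-5 + N) + N)/3 = 3 + (-5 + 2*N)/3 = 3 + (-5/3 + 2*N/3) = 4/3 + 2*N/3)
J = 0
W(-3) - (K(-4) + J)*(-9) = (4 - 3) - ((4/3 + (2/3)*(-4)) + 0)*(-9) = 1 - ((4/3 - 8/3) + 0)*(-9) = 1 - (-4/3 + 0)*(-9) = 1 - (-4)*(-9)/3 = 1 - 1*12 = 1 - 12 = -11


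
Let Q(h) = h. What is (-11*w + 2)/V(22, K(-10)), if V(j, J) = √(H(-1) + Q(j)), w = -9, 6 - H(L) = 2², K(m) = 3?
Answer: 101*√6/12 ≈ 20.617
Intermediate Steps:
H(L) = 2 (H(L) = 6 - 1*2² = 6 - 1*4 = 6 - 4 = 2)
V(j, J) = √(2 + j)
(-11*w + 2)/V(22, K(-10)) = (-11*(-9) + 2)/(√(2 + 22)) = (99 + 2)/(√24) = 101/((2*√6)) = 101*(√6/12) = 101*√6/12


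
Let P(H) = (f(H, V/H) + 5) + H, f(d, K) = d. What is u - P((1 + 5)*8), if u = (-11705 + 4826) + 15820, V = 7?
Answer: 8840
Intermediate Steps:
u = 8941 (u = -6879 + 15820 = 8941)
P(H) = 5 + 2*H (P(H) = (H + 5) + H = (5 + H) + H = 5 + 2*H)
u - P((1 + 5)*8) = 8941 - (5 + 2*((1 + 5)*8)) = 8941 - (5 + 2*(6*8)) = 8941 - (5 + 2*48) = 8941 - (5 + 96) = 8941 - 1*101 = 8941 - 101 = 8840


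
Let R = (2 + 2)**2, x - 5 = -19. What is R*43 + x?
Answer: 674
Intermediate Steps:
x = -14 (x = 5 - 19 = -14)
R = 16 (R = 4**2 = 16)
R*43 + x = 16*43 - 14 = 688 - 14 = 674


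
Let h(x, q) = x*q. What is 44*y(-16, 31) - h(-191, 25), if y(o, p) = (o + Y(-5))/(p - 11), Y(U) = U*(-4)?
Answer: 23919/5 ≈ 4783.8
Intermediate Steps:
Y(U) = -4*U
h(x, q) = q*x
y(o, p) = (20 + o)/(-11 + p) (y(o, p) = (o - 4*(-5))/(p - 11) = (o + 20)/(-11 + p) = (20 + o)/(-11 + p))
44*y(-16, 31) - h(-191, 25) = 44*((20 - 16)/(-11 + 31)) - 25*(-191) = 44*(4/20) - 1*(-4775) = 44*((1/20)*4) + 4775 = 44*(1/5) + 4775 = 44/5 + 4775 = 23919/5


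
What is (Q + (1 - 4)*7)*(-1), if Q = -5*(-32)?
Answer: -139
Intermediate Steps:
Q = 160
(Q + (1 - 4)*7)*(-1) = (160 + (1 - 4)*7)*(-1) = (160 - 3*7)*(-1) = (160 - 21)*(-1) = 139*(-1) = -139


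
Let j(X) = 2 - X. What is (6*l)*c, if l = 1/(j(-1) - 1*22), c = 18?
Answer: -108/19 ≈ -5.6842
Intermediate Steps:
l = -1/19 (l = 1/((2 - 1*(-1)) - 1*22) = 1/((2 + 1) - 22) = 1/(3 - 22) = 1/(-19) = -1/19 ≈ -0.052632)
(6*l)*c = (6*(-1/19))*18 = -6/19*18 = -108/19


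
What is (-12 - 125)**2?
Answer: 18769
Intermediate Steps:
(-12 - 125)**2 = (-137)**2 = 18769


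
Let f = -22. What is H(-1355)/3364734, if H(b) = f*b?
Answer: 14905/1682367 ≈ 0.0088595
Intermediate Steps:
H(b) = -22*b
H(-1355)/3364734 = -22*(-1355)/3364734 = 29810*(1/3364734) = 14905/1682367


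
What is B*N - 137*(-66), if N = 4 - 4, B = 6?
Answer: 9042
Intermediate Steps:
N = 0
B*N - 137*(-66) = 6*0 - 137*(-66) = 0 + 9042 = 9042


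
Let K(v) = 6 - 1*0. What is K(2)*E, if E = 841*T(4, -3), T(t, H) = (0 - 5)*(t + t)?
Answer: -201840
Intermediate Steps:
T(t, H) = -10*t
K(v) = 6 (K(v) = 6 + 0 = 6)
E = -33640 (E = 841*(-10*4) = 841*(-40) = -33640)
K(2)*E = 6*(-33640) = -201840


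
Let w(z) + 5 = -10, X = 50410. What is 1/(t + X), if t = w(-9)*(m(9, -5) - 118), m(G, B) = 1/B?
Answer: 1/52183 ≈ 1.9163e-5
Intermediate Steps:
w(z) = -15 (w(z) = -5 - 10 = -15)
t = 1773 (t = -15*(1/(-5) - 118) = -15*(-⅕ - 118) = -15*(-591/5) = 1773)
1/(t + X) = 1/(1773 + 50410) = 1/52183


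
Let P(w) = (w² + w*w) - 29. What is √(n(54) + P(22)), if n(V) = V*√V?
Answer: √(939 + 162*√6) ≈ 36.549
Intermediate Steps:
n(V) = V^(3/2)
P(w) = -29 + 2*w² (P(w) = (w² + w²) - 29 = 2*w² - 29 = -29 + 2*w²)
√(n(54) + P(22)) = √(54^(3/2) + (-29 + 2*22²)) = √(162*√6 + (-29 + 2*484)) = √(162*√6 + (-29 + 968)) = √(162*√6 + 939) = √(939 + 162*√6)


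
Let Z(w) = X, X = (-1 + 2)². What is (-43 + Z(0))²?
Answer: 1764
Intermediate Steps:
X = 1 (X = 1² = 1)
Z(w) = 1
(-43 + Z(0))² = (-43 + 1)² = (-42)² = 1764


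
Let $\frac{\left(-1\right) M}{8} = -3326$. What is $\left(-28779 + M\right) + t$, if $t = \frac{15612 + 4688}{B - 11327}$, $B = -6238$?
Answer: $- \frac{7630783}{3513} \approx -2172.2$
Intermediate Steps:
$M = 26608$ ($M = \left(-8\right) \left(-3326\right) = 26608$)
$t = - \frac{4060}{3513}$ ($t = \frac{15612 + 4688}{-6238 - 11327} = \frac{20300}{-17565} = 20300 \left(- \frac{1}{17565}\right) = - \frac{4060}{3513} \approx -1.1557$)
$\left(-28779 + M\right) + t = \left(-28779 + 26608\right) - \frac{4060}{3513} = -2171 - \frac{4060}{3513} = - \frac{7630783}{3513}$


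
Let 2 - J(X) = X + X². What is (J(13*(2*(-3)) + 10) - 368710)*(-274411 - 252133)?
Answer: 196539919616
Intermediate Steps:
J(X) = 2 - X - X² (J(X) = 2 - (X + X²) = 2 + (-X - X²) = 2 - X - X²)
(J(13*(2*(-3)) + 10) - 368710)*(-274411 - 252133) = ((2 - (13*(2*(-3)) + 10) - (13*(2*(-3)) + 10)²) - 368710)*(-274411 - 252133) = ((2 - (13*(-6) + 10) - (13*(-6) + 10)²) - 368710)*(-526544) = ((2 - (-78 + 10) - (-78 + 10)²) - 368710)*(-526544) = ((2 - 1*(-68) - 1*(-68)²) - 368710)*(-526544) = ((2 + 68 - 1*4624) - 368710)*(-526544) = ((2 + 68 - 4624) - 368710)*(-526544) = (-4554 - 368710)*(-526544) = -373264*(-526544) = 196539919616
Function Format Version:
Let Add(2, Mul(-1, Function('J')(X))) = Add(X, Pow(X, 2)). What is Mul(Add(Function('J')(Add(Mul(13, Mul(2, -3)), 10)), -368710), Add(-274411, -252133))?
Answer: 196539919616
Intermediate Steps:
Function('J')(X) = Add(2, Mul(-1, X), Mul(-1, Pow(X, 2))) (Function('J')(X) = Add(2, Mul(-1, Add(X, Pow(X, 2)))) = Add(2, Add(Mul(-1, X), Mul(-1, Pow(X, 2)))) = Add(2, Mul(-1, X), Mul(-1, Pow(X, 2))))
Mul(Add(Function('J')(Add(Mul(13, Mul(2, -3)), 10)), -368710), Add(-274411, -252133)) = Mul(Add(Add(2, Mul(-1, Add(Mul(13, Mul(2, -3)), 10)), Mul(-1, Pow(Add(Mul(13, Mul(2, -3)), 10), 2))), -368710), Add(-274411, -252133)) = Mul(Add(Add(2, Mul(-1, Add(Mul(13, -6), 10)), Mul(-1, Pow(Add(Mul(13, -6), 10), 2))), -368710), -526544) = Mul(Add(Add(2, Mul(-1, Add(-78, 10)), Mul(-1, Pow(Add(-78, 10), 2))), -368710), -526544) = Mul(Add(Add(2, Mul(-1, -68), Mul(-1, Pow(-68, 2))), -368710), -526544) = Mul(Add(Add(2, 68, Mul(-1, 4624)), -368710), -526544) = Mul(Add(Add(2, 68, -4624), -368710), -526544) = Mul(Add(-4554, -368710), -526544) = Mul(-373264, -526544) = 196539919616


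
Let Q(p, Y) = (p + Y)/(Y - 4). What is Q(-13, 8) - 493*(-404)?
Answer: 796683/4 ≈ 1.9917e+5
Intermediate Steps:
Q(p, Y) = (Y + p)/(-4 + Y)
Q(-13, 8) - 493*(-404) = (8 - 13)/(-4 + 8) - 493*(-404) = -5/4 + 199172 = 796683/4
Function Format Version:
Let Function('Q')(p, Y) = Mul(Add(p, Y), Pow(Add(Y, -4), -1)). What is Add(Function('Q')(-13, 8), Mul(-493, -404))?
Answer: Rational(796683, 4) ≈ 1.9917e+5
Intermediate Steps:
Function('Q')(p, Y) = Mul(Pow(Add(-4, Y), -1), Add(Y, p)) (Function('Q')(p, Y) = Mul(Add(Y, p), Pow(Add(-4, Y), -1)) = Mul(Pow(Add(-4, Y), -1), Add(Y, p)))
Add(Function('Q')(-13, 8), Mul(-493, -404)) = Add(Mul(Pow(Add(-4, 8), -1), Add(8, -13)), Mul(-493, -404)) = Add(Mul(Pow(4, -1), -5), 199172) = Add(Mul(Rational(1, 4), -5), 199172) = Add(Rational(-5, 4), 199172) = Rational(796683, 4)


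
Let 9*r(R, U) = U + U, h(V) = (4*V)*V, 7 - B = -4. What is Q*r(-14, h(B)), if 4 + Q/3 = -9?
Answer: -12584/3 ≈ -4194.7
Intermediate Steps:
B = 11 (B = 7 - 1*(-4) = 7 + 4 = 11)
h(V) = 4*V²
r(R, U) = 2*U/9 (r(R, U) = (U + U)/9 = (2*U)/9 = 2*U/9)
Q = -39 (Q = -12 + 3*(-9) = -12 - 27 = -39)
Q*r(-14, h(B)) = -26*4*11²/3 = -26*4*121/3 = -26*484/3 = -39*968/9 = -12584/3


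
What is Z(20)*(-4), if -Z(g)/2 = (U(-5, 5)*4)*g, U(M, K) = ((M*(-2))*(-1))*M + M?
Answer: 28800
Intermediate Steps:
U(M, K) = M + 2*M² (U(M, K) = (-2*M*(-1))*M + M = (2*M)*M + M = 2*M² + M = M + 2*M²)
Z(g) = -360*g (Z(g) = -2*-5*(1 + 2*(-5))*4*g = -2*-5*(1 - 10)*4*g = -2*-5*(-9)*4*g = -2*45*4*g = -360*g)
Z(20)*(-4) = -360*20*(-4) = -7200*(-4) = 28800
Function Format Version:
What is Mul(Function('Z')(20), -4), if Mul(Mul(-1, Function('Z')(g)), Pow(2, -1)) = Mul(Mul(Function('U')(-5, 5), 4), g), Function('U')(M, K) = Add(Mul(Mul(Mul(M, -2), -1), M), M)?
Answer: 28800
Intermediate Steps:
Function('U')(M, K) = Add(M, Mul(2, Pow(M, 2))) (Function('U')(M, K) = Add(Mul(Mul(Mul(-2, M), -1), M), M) = Add(Mul(Mul(2, M), M), M) = Add(Mul(2, Pow(M, 2)), M) = Add(M, Mul(2, Pow(M, 2))))
Function('Z')(g) = Mul(-360, g) (Function('Z')(g) = Mul(-2, Mul(Mul(Mul(-5, Add(1, Mul(2, -5))), 4), g)) = Mul(-2, Mul(Mul(Mul(-5, Add(1, -10)), 4), g)) = Mul(-2, Mul(Mul(Mul(-5, -9), 4), g)) = Mul(-2, Mul(Mul(45, 4), g)) = Mul(-2, Mul(180, g)) = Mul(-360, g))
Mul(Function('Z')(20), -4) = Mul(Mul(-360, 20), -4) = Mul(-7200, -4) = 28800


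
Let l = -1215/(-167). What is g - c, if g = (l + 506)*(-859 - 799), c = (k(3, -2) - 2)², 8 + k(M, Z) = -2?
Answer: -142142834/167 ≈ -8.5116e+5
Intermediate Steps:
l = 1215/167 (l = -1215*(-1/167) = 1215/167 ≈ 7.2755)
k(M, Z) = -10 (k(M, Z) = -8 - 2 = -10)
c = 144 (c = (-10 - 2)² = (-12)² = 144)
g = -142118786/167 (g = (1215/167 + 506)*(-859 - 799) = (85717/167)*(-1658) = -142118786/167 ≈ -8.5101e+5)
g - c = -142118786/167 - 1*144 = -142118786/167 - 144 = -142142834/167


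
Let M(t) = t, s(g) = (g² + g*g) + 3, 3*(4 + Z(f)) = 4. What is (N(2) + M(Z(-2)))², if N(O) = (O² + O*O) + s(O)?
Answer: 2401/9 ≈ 266.78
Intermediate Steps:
Z(f) = -8/3 (Z(f) = -4 + (⅓)*4 = -4 + 4/3 = -8/3)
s(g) = 3 + 2*g² (s(g) = (g² + g²) + 3 = 2*g² + 3 = 3 + 2*g²)
N(O) = 3 + 4*O² (N(O) = (O² + O*O) + (3 + 2*O²) = (O² + O²) + (3 + 2*O²) = 2*O² + (3 + 2*O²) = 3 + 4*O²)
(N(2) + M(Z(-2)))² = ((3 + 4*2²) - 8/3)² = ((3 + 4*4) - 8/3)² = ((3 + 16) - 8/3)² = (19 - 8/3)² = (49/3)² = 2401/9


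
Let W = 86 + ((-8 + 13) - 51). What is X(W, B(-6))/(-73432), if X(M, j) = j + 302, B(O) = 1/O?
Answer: -1811/440592 ≈ -0.0041104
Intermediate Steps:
W = 40 (W = 86 + (5 - 51) = 86 - 46 = 40)
X(M, j) = 302 + j
X(W, B(-6))/(-73432) = (302 + 1/(-6))/(-73432) = (302 - 1/6)*(-1/73432) = (1811/6)*(-1/73432) = -1811/440592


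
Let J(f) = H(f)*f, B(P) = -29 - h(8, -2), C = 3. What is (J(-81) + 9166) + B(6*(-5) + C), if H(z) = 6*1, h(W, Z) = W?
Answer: 8643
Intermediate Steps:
H(z) = 6
B(P) = -37 (B(P) = -29 - 1*8 = -29 - 8 = -37)
J(f) = 6*f
(J(-81) + 9166) + B(6*(-5) + C) = (6*(-81) + 9166) - 37 = (-486 + 9166) - 37 = 8680 - 37 = 8643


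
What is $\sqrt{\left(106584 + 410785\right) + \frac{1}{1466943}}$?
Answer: $\frac{2 \sqrt{278334402941644206}}{1466943} \approx 719.28$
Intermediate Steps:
$\sqrt{\left(106584 + 410785\right) + \frac{1}{1466943}} = \sqrt{517369 + \frac{1}{1466943}} = \sqrt{\frac{758950832968}{1466943}} = \frac{2 \sqrt{278334402941644206}}{1466943}$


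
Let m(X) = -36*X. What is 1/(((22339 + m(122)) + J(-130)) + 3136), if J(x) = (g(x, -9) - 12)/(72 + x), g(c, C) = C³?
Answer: 58/1223555 ≈ 4.7403e-5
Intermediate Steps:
J(x) = -741/(72 + x) (J(x) = ((-9)³ - 12)/(72 + x) = (-729 - 12)/(72 + x) = -741/(72 + x))
1/(((22339 + m(122)) + J(-130)) + 3136) = 1/(((22339 - 36*122) - 741/(72 - 130)) + 3136) = 1/(((22339 - 4392) - 741/(-58)) + 3136) = 1/((17947 - 741*(-1/58)) + 3136) = 1/((17947 + 741/58) + 3136) = 1/(1041667/58 + 3136) = 1/(1223555/58) = 58/1223555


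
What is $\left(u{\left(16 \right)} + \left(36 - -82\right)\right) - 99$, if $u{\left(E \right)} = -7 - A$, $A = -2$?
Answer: $14$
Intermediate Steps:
$u{\left(E \right)} = -5$ ($u{\left(E \right)} = -7 - -2 = -7 + 2 = -5$)
$\left(u{\left(16 \right)} + \left(36 - -82\right)\right) - 99 = \left(-5 + \left(36 - -82\right)\right) - 99 = \left(-5 + \left(36 + 82\right)\right) - 99 = \left(-5 + 118\right) - 99 = 113 - 99 = 14$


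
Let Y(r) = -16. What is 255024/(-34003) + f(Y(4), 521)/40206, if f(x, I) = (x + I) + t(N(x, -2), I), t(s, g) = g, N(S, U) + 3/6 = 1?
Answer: -1703101311/227854103 ≈ -7.4745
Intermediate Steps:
N(S, U) = ½ (N(S, U) = -½ + 1 = ½)
f(x, I) = x + 2*I (f(x, I) = (x + I) + I = (I + x) + I = x + 2*I)
255024/(-34003) + f(Y(4), 521)/40206 = 255024/(-34003) + (-16 + 2*521)/40206 = 255024*(-1/34003) + (-16 + 1042)*(1/40206) = -255024/34003 + 1026*(1/40206) = -255024/34003 + 171/6701 = -1703101311/227854103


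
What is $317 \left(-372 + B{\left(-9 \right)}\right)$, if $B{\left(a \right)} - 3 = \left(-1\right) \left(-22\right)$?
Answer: $-109999$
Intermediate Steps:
$B{\left(a \right)} = 25$ ($B{\left(a \right)} = 3 - -22 = 3 + 22 = 25$)
$317 \left(-372 + B{\left(-9 \right)}\right) = 317 \left(-372 + 25\right) = 317 \left(-347\right) = -109999$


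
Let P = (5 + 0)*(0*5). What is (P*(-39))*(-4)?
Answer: 0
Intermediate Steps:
P = 0 (P = 5*0 = 0)
(P*(-39))*(-4) = (0*(-39))*(-4) = 0*(-4) = 0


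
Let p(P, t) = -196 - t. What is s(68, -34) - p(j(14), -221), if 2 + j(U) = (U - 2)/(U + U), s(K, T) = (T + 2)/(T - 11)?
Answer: -1093/45 ≈ -24.289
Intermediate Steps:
s(K, T) = (2 + T)/(-11 + T)
j(U) = -2 + (-2 + U)/(2*U) (j(U) = -2 + (U - 2)/(U + U) = -2 + (-2 + U)/((2*U)) = -2 + (-2 + U)*(1/(2*U)) = -2 + (-2 + U)/(2*U))
s(68, -34) - p(j(14), -221) = (2 - 34)/(-11 - 34) - (-196 - 1*(-221)) = -32/(-45) - (-196 + 221) = -1/45*(-32) - 1*25 = 32/45 - 25 = -1093/45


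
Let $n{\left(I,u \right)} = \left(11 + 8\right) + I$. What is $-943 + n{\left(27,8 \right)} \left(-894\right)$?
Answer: $-42067$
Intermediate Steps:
$n{\left(I,u \right)} = 19 + I$
$-943 + n{\left(27,8 \right)} \left(-894\right) = -943 + \left(19 + 27\right) \left(-894\right) = -943 + 46 \left(-894\right) = -943 - 41124 = -42067$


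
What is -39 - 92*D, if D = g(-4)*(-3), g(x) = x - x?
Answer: -39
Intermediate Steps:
g(x) = 0
D = 0 (D = 0*(-3) = 0)
-39 - 92*D = -39 - 92*0 = -39 + 0 = -39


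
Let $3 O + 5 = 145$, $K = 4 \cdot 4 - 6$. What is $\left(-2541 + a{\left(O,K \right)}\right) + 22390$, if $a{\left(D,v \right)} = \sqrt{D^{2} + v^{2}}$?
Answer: $19849 + \frac{10 \sqrt{205}}{3} \approx 19897.0$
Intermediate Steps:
$K = 10$ ($K = 16 - 6 = 10$)
$O = \frac{140}{3}$ ($O = - \frac{5}{3} + \frac{1}{3} \cdot 145 = - \frac{5}{3} + \frac{145}{3} = \frac{140}{3} \approx 46.667$)
$\left(-2541 + a{\left(O,K \right)}\right) + 22390 = \left(-2541 + \sqrt{\left(\frac{140}{3}\right)^{2} + 10^{2}}\right) + 22390 = \left(-2541 + \sqrt{\frac{19600}{9} + 100}\right) + 22390 = \left(-2541 + \sqrt{\frac{20500}{9}}\right) + 22390 = \left(-2541 + \frac{10 \sqrt{205}}{3}\right) + 22390 = 19849 + \frac{10 \sqrt{205}}{3}$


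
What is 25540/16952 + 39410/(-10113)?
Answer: -102448075/42858894 ≈ -2.3904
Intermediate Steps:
25540/16952 + 39410/(-10113) = 25540*(1/16952) + 39410*(-1/10113) = 6385/4238 - 39410/10113 = -102448075/42858894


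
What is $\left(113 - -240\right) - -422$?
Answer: $775$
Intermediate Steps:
$\left(113 - -240\right) - -422 = \left(113 + 240\right) + 422 = 353 + 422 = 775$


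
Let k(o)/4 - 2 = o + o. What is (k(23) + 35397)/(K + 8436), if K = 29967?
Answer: 11863/12801 ≈ 0.92672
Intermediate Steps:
k(o) = 8 + 8*o (k(o) = 8 + 4*(o + o) = 8 + 4*(2*o) = 8 + 8*o)
(k(23) + 35397)/(K + 8436) = ((8 + 8*23) + 35397)/(29967 + 8436) = ((8 + 184) + 35397)/38403 = (192 + 35397)*(1/38403) = 35589*(1/38403) = 11863/12801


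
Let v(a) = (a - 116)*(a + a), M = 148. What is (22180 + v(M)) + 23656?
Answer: 55308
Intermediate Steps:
v(a) = 2*a*(-116 + a) (v(a) = (-116 + a)*(2*a) = 2*a*(-116 + a))
(22180 + v(M)) + 23656 = (22180 + 2*148*(-116 + 148)) + 23656 = (22180 + 2*148*32) + 23656 = (22180 + 9472) + 23656 = 31652 + 23656 = 55308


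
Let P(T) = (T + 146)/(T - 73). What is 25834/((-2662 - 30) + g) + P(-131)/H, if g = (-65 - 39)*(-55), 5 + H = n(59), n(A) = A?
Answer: 23711827/2779704 ≈ 8.5303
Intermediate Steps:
H = 54 (H = -5 + 59 = 54)
g = 5720 (g = -104*(-55) = 5720)
P(T) = (146 + T)/(-73 + T)
25834/((-2662 - 30) + g) + P(-131)/H = 25834/((-2662 - 30) + 5720) + ((146 - 131)/(-73 - 131))/54 = 25834/(-2692 + 5720) + (15/(-204))*(1/54) = 25834/3028 - 1/204*15*(1/54) = 25834*(1/3028) - 5/68*1/54 = 12917/1514 - 5/3672 = 23711827/2779704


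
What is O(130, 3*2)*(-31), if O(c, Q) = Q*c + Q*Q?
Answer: -25296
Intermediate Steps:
O(c, Q) = Q**2 + Q*c (O(c, Q) = Q*c + Q**2 = Q**2 + Q*c)
O(130, 3*2)*(-31) = ((3*2)*(3*2 + 130))*(-31) = (6*(6 + 130))*(-31) = (6*136)*(-31) = 816*(-31) = -25296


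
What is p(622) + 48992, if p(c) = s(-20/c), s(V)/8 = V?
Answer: 15236432/311 ≈ 48992.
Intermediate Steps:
s(V) = 8*V
p(c) = -160/c (p(c) = 8*(-20/c) = -160/c)
p(622) + 48992 = -160/622 + 48992 = -160*1/622 + 48992 = -80/311 + 48992 = 15236432/311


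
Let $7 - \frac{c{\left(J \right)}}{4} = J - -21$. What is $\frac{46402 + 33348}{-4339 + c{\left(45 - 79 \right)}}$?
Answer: $- \frac{79750}{4259} \approx -18.725$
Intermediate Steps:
$c{\left(J \right)} = -56 - 4 J$ ($c{\left(J \right)} = 28 - 4 \left(J - -21\right) = 28 - 4 \left(J + 21\right) = 28 - 4 \left(21 + J\right) = 28 - \left(84 + 4 J\right) = -56 - 4 J$)
$\frac{46402 + 33348}{-4339 + c{\left(45 - 79 \right)}} = \frac{46402 + 33348}{-4339 - \left(56 + 4 \left(45 - 79\right)\right)} = \frac{79750}{-4339 - \left(56 + 4 \left(45 - 79\right)\right)} = \frac{79750}{-4339 - -80} = \frac{79750}{-4339 + \left(-56 + 136\right)} = \frac{79750}{-4339 + 80} = \frac{79750}{-4259} = 79750 \left(- \frac{1}{4259}\right) = - \frac{79750}{4259}$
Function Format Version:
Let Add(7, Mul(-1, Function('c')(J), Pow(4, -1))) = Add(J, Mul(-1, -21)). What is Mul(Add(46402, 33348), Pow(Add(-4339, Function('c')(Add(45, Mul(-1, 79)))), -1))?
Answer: Rational(-79750, 4259) ≈ -18.725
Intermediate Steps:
Function('c')(J) = Add(-56, Mul(-4, J)) (Function('c')(J) = Add(28, Mul(-4, Add(J, Mul(-1, -21)))) = Add(28, Mul(-4, Add(J, 21))) = Add(28, Mul(-4, Add(21, J))) = Add(28, Add(-84, Mul(-4, J))) = Add(-56, Mul(-4, J)))
Mul(Add(46402, 33348), Pow(Add(-4339, Function('c')(Add(45, Mul(-1, 79)))), -1)) = Mul(Add(46402, 33348), Pow(Add(-4339, Add(-56, Mul(-4, Add(45, Mul(-1, 79))))), -1)) = Mul(79750, Pow(Add(-4339, Add(-56, Mul(-4, Add(45, -79)))), -1)) = Mul(79750, Pow(Add(-4339, Add(-56, Mul(-4, -34))), -1)) = Mul(79750, Pow(Add(-4339, Add(-56, 136)), -1)) = Mul(79750, Pow(Add(-4339, 80), -1)) = Mul(79750, Pow(-4259, -1)) = Mul(79750, Rational(-1, 4259)) = Rational(-79750, 4259)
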